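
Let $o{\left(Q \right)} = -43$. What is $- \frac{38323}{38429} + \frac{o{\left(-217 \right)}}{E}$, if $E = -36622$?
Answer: $- \frac{1401812459}{1407346838} \approx -0.99607$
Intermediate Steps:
$- \frac{38323}{38429} + \frac{o{\left(-217 \right)}}{E} = - \frac{38323}{38429} - \frac{43}{-36622} = \left(-38323\right) \frac{1}{38429} - - \frac{43}{36622} = - \frac{38323}{38429} + \frac{43}{36622} = - \frac{1401812459}{1407346838}$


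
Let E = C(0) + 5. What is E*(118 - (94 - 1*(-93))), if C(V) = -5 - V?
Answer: 0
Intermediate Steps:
E = 0 (E = (-5 - 1*0) + 5 = (-5 + 0) + 5 = -5 + 5 = 0)
E*(118 - (94 - 1*(-93))) = 0*(118 - (94 - 1*(-93))) = 0*(118 - (94 + 93)) = 0*(118 - 1*187) = 0*(118 - 187) = 0*(-69) = 0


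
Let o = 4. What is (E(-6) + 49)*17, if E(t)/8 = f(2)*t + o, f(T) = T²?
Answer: -1887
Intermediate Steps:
E(t) = 32 + 32*t (E(t) = 8*(2²*t + 4) = 8*(4*t + 4) = 8*(4 + 4*t) = 32 + 32*t)
(E(-6) + 49)*17 = ((32 + 32*(-6)) + 49)*17 = ((32 - 192) + 49)*17 = (-160 + 49)*17 = -111*17 = -1887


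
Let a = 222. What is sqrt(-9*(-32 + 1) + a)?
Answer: sqrt(501) ≈ 22.383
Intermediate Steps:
sqrt(-9*(-32 + 1) + a) = sqrt(-9*(-32 + 1) + 222) = sqrt(-9*(-31) + 222) = sqrt(279 + 222) = sqrt(501)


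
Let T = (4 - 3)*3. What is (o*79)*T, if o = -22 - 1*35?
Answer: -13509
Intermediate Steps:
o = -57 (o = -22 - 35 = -57)
T = 3 (T = 1*3 = 3)
(o*79)*T = -57*79*3 = -4503*3 = -13509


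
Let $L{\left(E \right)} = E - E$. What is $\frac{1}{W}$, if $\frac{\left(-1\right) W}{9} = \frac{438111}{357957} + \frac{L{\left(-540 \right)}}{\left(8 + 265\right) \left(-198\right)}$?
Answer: $- \frac{39773}{438111} \approx -0.090783$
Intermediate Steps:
$L{\left(E \right)} = 0$
$W = - \frac{438111}{39773}$ ($W = - 9 \left(\frac{438111}{357957} + \frac{0}{\left(8 + 265\right) \left(-198\right)}\right) = - 9 \left(438111 \cdot \frac{1}{357957} + \frac{0}{273 \left(-198\right)}\right) = - 9 \left(\frac{48679}{39773} + \frac{0}{-54054}\right) = - 9 \left(\frac{48679}{39773} + 0 \left(- \frac{1}{54054}\right)\right) = - 9 \left(\frac{48679}{39773} + 0\right) = \left(-9\right) \frac{48679}{39773} = - \frac{438111}{39773} \approx -11.015$)
$\frac{1}{W} = \frac{1}{- \frac{438111}{39773}} = - \frac{39773}{438111}$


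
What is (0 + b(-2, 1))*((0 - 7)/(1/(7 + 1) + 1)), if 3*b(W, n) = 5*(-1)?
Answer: 280/27 ≈ 10.370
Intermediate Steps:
b(W, n) = -5/3 (b(W, n) = (5*(-1))/3 = (⅓)*(-5) = -5/3)
(0 + b(-2, 1))*((0 - 7)/(1/(7 + 1) + 1)) = (0 - 5/3)*((0 - 7)/(1/(7 + 1) + 1)) = -(-35)/(3*(1/8 + 1)) = -(-35)/(3*(⅛ + 1)) = -(-35)/(3*9/8) = -(-35)*8/(3*9) = -5/3*(-56/9) = 280/27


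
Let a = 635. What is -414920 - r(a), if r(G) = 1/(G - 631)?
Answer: -1659681/4 ≈ -4.1492e+5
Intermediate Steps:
r(G) = 1/(-631 + G)
-414920 - r(a) = -414920 - 1/(-631 + 635) = -414920 - 1/4 = -414920 - 1*¼ = -414920 - ¼ = -1659681/4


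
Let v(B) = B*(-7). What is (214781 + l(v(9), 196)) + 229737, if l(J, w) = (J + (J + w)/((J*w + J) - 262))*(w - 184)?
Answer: 295989170/667 ≈ 4.4376e+5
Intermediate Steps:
v(B) = -7*B
l(J, w) = (-184 + w)*(J + (J + w)/(-262 + J + J*w)) (l(J, w) = (J + (J + w)/((J + J*w) - 262))*(-184 + w) = (J + (J + w)/(-262 + J + J*w))*(-184 + w) = (-184 + w)*(J + (J + w)/(-262 + J + J*w)))
(214781 + l(v(9), 196)) + 229737 = (214781 + (196² - 184*196 - 184*(-7*9)² + 48024*(-7*9) + (-7*9)²*196² - 261*(-7*9)*196 - 183*196*(-7*9)²)/(-262 - 7*9 - 7*9*196)) + 229737 = (214781 + (38416 - 36064 - 184*(-63)² + 48024*(-63) + (-63)²*38416 - 261*(-63)*196 - 183*196*(-63)²)/(-262 - 63 - 63*196)) + 229737 = (214781 + (38416 - 36064 - 184*3969 - 3025512 + 3969*38416 + 3222828 - 183*196*3969)/(-262 - 63 - 12348)) + 229737 = (214781 + (38416 - 36064 - 730296 - 3025512 + 152473104 + 3222828 - 142360092)/(-12673)) + 229737 = (214781 - 1/12673*9582384) + 229737 = (214781 - 504336/667) + 229737 = 142754591/667 + 229737 = 295989170/667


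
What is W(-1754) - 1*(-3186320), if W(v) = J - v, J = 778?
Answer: 3188852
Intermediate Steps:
W(v) = 778 - v
W(-1754) - 1*(-3186320) = (778 - 1*(-1754)) - 1*(-3186320) = (778 + 1754) + 3186320 = 2532 + 3186320 = 3188852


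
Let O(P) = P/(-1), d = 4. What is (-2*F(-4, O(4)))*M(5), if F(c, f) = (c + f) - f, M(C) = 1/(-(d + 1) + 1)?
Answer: -2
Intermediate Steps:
O(P) = -P (O(P) = P*(-1) = -P)
M(C) = -1/4 (M(C) = 1/(-(4 + 1) + 1) = 1/(-1*5 + 1) = 1/(-5 + 1) = 1/(-4) = -1/4)
F(c, f) = c
(-2*F(-4, O(4)))*M(5) = -2*(-4)*(-1/4) = 8*(-1/4) = -2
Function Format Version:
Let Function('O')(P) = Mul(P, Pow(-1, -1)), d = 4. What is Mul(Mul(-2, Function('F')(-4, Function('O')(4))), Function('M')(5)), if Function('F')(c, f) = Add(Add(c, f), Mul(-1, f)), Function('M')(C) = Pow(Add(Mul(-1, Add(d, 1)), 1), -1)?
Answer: -2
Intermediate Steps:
Function('O')(P) = Mul(-1, P) (Function('O')(P) = Mul(P, -1) = Mul(-1, P))
Function('M')(C) = Rational(-1, 4) (Function('M')(C) = Pow(Add(Mul(-1, Add(4, 1)), 1), -1) = Pow(Add(Mul(-1, 5), 1), -1) = Pow(Add(-5, 1), -1) = Pow(-4, -1) = Rational(-1, 4))
Function('F')(c, f) = c
Mul(Mul(-2, Function('F')(-4, Function('O')(4))), Function('M')(5)) = Mul(Mul(-2, -4), Rational(-1, 4)) = Mul(8, Rational(-1, 4)) = -2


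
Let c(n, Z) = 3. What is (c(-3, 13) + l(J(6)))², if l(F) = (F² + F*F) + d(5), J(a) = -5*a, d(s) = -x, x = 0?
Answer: 3250809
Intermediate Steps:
d(s) = 0 (d(s) = -1*0 = 0)
l(F) = 2*F² (l(F) = (F² + F*F) + 0 = (F² + F²) + 0 = 2*F² + 0 = 2*F²)
(c(-3, 13) + l(J(6)))² = (3 + 2*(-5*6)²)² = (3 + 2*(-30)²)² = (3 + 2*900)² = (3 + 1800)² = 1803² = 3250809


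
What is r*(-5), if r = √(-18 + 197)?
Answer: -5*√179 ≈ -66.895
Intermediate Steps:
r = √179 ≈ 13.379
r*(-5) = √179*(-5) = -5*√179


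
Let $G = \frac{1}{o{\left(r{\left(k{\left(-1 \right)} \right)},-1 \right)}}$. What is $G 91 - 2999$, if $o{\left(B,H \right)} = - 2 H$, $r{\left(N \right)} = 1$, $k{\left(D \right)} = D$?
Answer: $- \frac{5907}{2} \approx -2953.5$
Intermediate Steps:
$G = \frac{1}{2}$ ($G = \frac{1}{\left(-2\right) \left(-1\right)} = \frac{1}{2} \approx 0.5$)
$G 91 - 2999 = \frac{1}{2} \cdot 91 - 2999 = \frac{91}{2} - 2999 = - \frac{5907}{2}$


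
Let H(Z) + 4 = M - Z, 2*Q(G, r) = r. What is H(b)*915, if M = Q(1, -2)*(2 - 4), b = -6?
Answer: 3660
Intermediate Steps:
Q(G, r) = r/2
M = 2 (M = ((½)*(-2))*(2 - 4) = -1*(-2) = 2)
H(Z) = -2 - Z (H(Z) = -4 + (2 - Z) = -2 - Z)
H(b)*915 = (-2 - 1*(-6))*915 = (-2 + 6)*915 = 4*915 = 3660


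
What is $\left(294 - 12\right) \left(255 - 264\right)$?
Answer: $-2538$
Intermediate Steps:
$\left(294 - 12\right) \left(255 - 264\right) = 282 \left(-9\right) = -2538$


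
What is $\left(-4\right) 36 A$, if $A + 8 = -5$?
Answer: $1872$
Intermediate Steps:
$A = -13$ ($A = -8 - 5 = -13$)
$\left(-4\right) 36 A = \left(-4\right) 36 \left(-13\right) = \left(-144\right) \left(-13\right) = 1872$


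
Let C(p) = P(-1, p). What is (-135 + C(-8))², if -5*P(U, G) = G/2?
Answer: 450241/25 ≈ 18010.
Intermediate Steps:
P(U, G) = -G/10 (P(U, G) = -G/(5*2) = -G/10)
C(p) = -p/10
(-135 + C(-8))² = (-135 - ⅒*(-8))² = (-135 + ⅘)² = (-671/5)² = 450241/25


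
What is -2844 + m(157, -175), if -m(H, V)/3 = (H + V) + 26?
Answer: -2868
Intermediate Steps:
m(H, V) = -78 - 3*H - 3*V (m(H, V) = -3*((H + V) + 26) = -3*(26 + H + V) = -78 - 3*H - 3*V)
-2844 + m(157, -175) = -2844 + (-78 - 3*157 - 3*(-175)) = -2844 + (-78 - 471 + 525) = -2844 - 24 = -2868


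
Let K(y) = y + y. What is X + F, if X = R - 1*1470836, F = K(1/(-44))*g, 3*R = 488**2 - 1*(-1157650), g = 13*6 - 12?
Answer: -3016723/3 ≈ -1.0056e+6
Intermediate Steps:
g = 66 (g = 78 - 12 = 66)
R = 1395794/3 (R = (488**2 - 1*(-1157650))/3 = (238144 + 1157650)/3 = (1/3)*1395794 = 1395794/3 ≈ 4.6526e+5)
K(y) = 2*y
F = -3 (F = (2/(-44))*66 = (2*(-1/44))*66 = -1/22*66 = -3)
X = -3016714/3 (X = 1395794/3 - 1*1470836 = 1395794/3 - 1470836 = -3016714/3 ≈ -1.0056e+6)
X + F = -3016714/3 - 3 = -3016723/3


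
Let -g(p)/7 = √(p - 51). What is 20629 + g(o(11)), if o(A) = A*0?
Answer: 20629 - 7*I*√51 ≈ 20629.0 - 49.99*I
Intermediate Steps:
o(A) = 0
g(p) = -7*√(-51 + p) (g(p) = -7*√(p - 51) = -7*√(-51 + p))
20629 + g(o(11)) = 20629 - 7*√(-51 + 0) = 20629 - 7*I*√51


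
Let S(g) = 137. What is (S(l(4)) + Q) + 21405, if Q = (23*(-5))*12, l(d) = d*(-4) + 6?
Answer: 20162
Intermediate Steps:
l(d) = 6 - 4*d (l(d) = -4*d + 6 = 6 - 4*d)
Q = -1380 (Q = -115*12 = -1380)
(S(l(4)) + Q) + 21405 = (137 - 1380) + 21405 = -1243 + 21405 = 20162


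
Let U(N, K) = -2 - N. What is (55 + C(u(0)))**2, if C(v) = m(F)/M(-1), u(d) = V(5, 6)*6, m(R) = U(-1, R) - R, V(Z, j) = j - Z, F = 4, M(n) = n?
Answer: 3600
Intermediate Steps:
m(R) = -1 - R (m(R) = (-2 - 1*(-1)) - R = (-2 + 1) - R = -1 - R)
u(d) = 6 (u(d) = (6 - 1*5)*6 = (6 - 5)*6 = 1*6 = 6)
C(v) = 5 (C(v) = (-1 - 1*4)/(-1) = (-1 - 4)*(-1) = -5*(-1) = 5)
(55 + C(u(0)))**2 = (55 + 5)**2 = 60**2 = 3600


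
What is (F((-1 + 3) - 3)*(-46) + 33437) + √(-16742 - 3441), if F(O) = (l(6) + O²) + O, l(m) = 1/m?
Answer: 100288/3 + I*√20183 ≈ 33429.0 + 142.07*I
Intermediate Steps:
l(m) = 1/m
F(O) = ⅙ + O + O² (F(O) = (1/6 + O²) + O = (⅙ + O²) + O = ⅙ + O + O²)
(F((-1 + 3) - 3)*(-46) + 33437) + √(-16742 - 3441) = ((⅙ + ((-1 + 3) - 3) + ((-1 + 3) - 3)²)*(-46) + 33437) + √(-16742 - 3441) = ((⅙ + (2 - 3) + (2 - 3)²)*(-46) + 33437) + √(-20183) = ((⅙ - 1 + (-1)²)*(-46) + 33437) + I*√20183 = ((⅙ - 1 + 1)*(-46) + 33437) + I*√20183 = ((⅙)*(-46) + 33437) + I*√20183 = (-23/3 + 33437) + I*√20183 = 100288/3 + I*√20183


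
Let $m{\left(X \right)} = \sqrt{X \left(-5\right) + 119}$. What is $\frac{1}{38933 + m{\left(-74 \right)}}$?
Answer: $\frac{38933}{1515778000} - \frac{\sqrt{489}}{1515778000} \approx 2.5671 \cdot 10^{-5}$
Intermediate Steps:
$m{\left(X \right)} = \sqrt{119 - 5 X}$ ($m{\left(X \right)} = \sqrt{- 5 X + 119} = \sqrt{119 - 5 X}$)
$\frac{1}{38933 + m{\left(-74 \right)}} = \frac{1}{38933 + \sqrt{119 - -370}} = \frac{1}{38933 + \sqrt{119 + 370}} = \frac{1}{38933 + \sqrt{489}}$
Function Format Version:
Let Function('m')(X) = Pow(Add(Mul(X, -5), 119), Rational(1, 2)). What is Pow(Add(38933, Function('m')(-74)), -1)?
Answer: Add(Rational(38933, 1515778000), Mul(Rational(-1, 1515778000), Pow(489, Rational(1, 2)))) ≈ 2.5671e-5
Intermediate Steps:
Function('m')(X) = Pow(Add(119, Mul(-5, X)), Rational(1, 2)) (Function('m')(X) = Pow(Add(Mul(-5, X), 119), Rational(1, 2)) = Pow(Add(119, Mul(-5, X)), Rational(1, 2)))
Pow(Add(38933, Function('m')(-74)), -1) = Pow(Add(38933, Pow(Add(119, Mul(-5, -74)), Rational(1, 2))), -1) = Pow(Add(38933, Pow(Add(119, 370), Rational(1, 2))), -1) = Pow(Add(38933, Pow(489, Rational(1, 2))), -1)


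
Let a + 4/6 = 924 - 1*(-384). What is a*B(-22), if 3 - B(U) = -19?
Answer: 86284/3 ≈ 28761.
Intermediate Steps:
B(U) = 22 (B(U) = 3 - 1*(-19) = 3 + 19 = 22)
a = 3922/3 (a = -⅔ + (924 - 1*(-384)) = -⅔ + (924 + 384) = -⅔ + 1308 = 3922/3 ≈ 1307.3)
a*B(-22) = (3922/3)*22 = 86284/3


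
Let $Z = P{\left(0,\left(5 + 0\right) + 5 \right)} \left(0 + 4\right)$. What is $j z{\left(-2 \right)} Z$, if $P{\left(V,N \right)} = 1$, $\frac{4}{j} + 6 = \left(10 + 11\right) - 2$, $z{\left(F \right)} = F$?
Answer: $- \frac{32}{13} \approx -2.4615$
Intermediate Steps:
$j = \frac{4}{13}$ ($j = \frac{4}{-6 + \left(\left(10 + 11\right) - 2\right)} = \frac{4}{-6 + \left(21 - 2\right)} = \frac{4}{-6 + 19} = \frac{4}{13} \approx 0.30769$)
$Z = 4$ ($Z = 1 \left(0 + 4\right) = 1 \cdot 4 = 4$)
$j z{\left(-2 \right)} Z = \frac{4}{13} \left(-2\right) 4 = \left(- \frac{8}{13}\right) 4 = - \frac{32}{13}$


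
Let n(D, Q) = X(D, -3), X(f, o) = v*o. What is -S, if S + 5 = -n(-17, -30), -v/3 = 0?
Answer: 5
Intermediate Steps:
v = 0 (v = -3*0 = 0)
X(f, o) = 0 (X(f, o) = 0*o = 0)
n(D, Q) = 0
S = -5 (S = -5 - 1*0 = -5 + 0 = -5)
-S = -1*(-5) = 5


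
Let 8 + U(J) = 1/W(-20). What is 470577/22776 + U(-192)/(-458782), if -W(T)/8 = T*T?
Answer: 28785658590549/1393229177600 ≈ 20.661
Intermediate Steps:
W(T) = -8*T**2 (W(T) = -8*T*T = -8*T**2)
U(J) = -25601/3200 (U(J) = -8 + 1/(-8*(-20)**2) = -8 + 1/(-8*400) = -8 + 1/(-3200) = -8 - 1/3200 = -25601/3200)
470577/22776 + U(-192)/(-458782) = 470577/22776 - 25601/3200/(-458782) = 470577*(1/22776) - 25601/3200*(-1/458782) = 156859/7592 + 25601/1468102400 = 28785658590549/1393229177600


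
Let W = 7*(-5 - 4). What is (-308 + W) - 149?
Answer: -520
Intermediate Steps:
W = -63 (W = 7*(-9) = -63)
(-308 + W) - 149 = (-308 - 63) - 149 = -371 - 149 = -520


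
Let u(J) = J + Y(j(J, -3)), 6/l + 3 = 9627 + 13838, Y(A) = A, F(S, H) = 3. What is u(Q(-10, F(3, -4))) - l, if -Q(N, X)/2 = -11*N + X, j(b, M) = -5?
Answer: -2709864/11731 ≈ -231.00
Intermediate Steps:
Q(N, X) = -2*X + 22*N (Q(N, X) = -2*(-11*N + X) = -2*(X - 11*N) = -2*X + 22*N)
l = 3/11731 (l = 6/(-3 + (9627 + 13838)) = 6/(-3 + 23465) = 6/23462 = 6*(1/23462) = 3/11731 ≈ 0.00025573)
u(J) = -5 + J (u(J) = J - 5 = -5 + J)
u(Q(-10, F(3, -4))) - l = (-5 + (-2*3 + 22*(-10))) - 1*3/11731 = (-5 + (-6 - 220)) - 3/11731 = (-5 - 226) - 3/11731 = -231 - 3/11731 = -2709864/11731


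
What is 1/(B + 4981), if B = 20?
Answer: 1/5001 ≈ 0.00019996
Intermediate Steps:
1/(B + 4981) = 1/(20 + 4981) = 1/5001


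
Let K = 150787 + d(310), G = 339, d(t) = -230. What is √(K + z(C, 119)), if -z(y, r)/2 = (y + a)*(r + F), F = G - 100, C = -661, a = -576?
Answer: √1036249 ≈ 1018.0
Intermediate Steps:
F = 239 (F = 339 - 100 = 239)
z(y, r) = -2*(-576 + y)*(239 + r) (z(y, r) = -2*(y - 576)*(r + 239) = -2*(-576 + y)*(239 + r))
K = 150557 (K = 150787 - 230 = 150557)
√(K + z(C, 119)) = √(150557 + (275328 - 478*(-661) + 1152*119 - 2*119*(-661))) = √(150557 + (275328 + 315958 + 137088 + 157318)) = √(150557 + 885692) = √1036249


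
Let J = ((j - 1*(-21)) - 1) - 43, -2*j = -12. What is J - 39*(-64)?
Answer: 2479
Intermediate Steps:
j = 6 (j = -1/2*(-12) = 6)
J = -17 (J = ((6 - 1*(-21)) - 1) - 43 = ((6 + 21) - 1) - 43 = (27 - 1) - 43 = 26 - 43 = -17)
J - 39*(-64) = -17 - 39*(-64) = -17 + 2496 = 2479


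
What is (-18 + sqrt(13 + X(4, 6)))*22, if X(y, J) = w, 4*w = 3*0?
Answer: -396 + 22*sqrt(13) ≈ -316.68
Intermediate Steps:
w = 0 (w = (3*0)/4 = (1/4)*0 = 0)
X(y, J) = 0
(-18 + sqrt(13 + X(4, 6)))*22 = (-18 + sqrt(13 + 0))*22 = (-18 + sqrt(13))*22 = -396 + 22*sqrt(13)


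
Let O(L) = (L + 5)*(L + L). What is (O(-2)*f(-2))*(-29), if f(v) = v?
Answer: -696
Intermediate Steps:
O(L) = 2*L*(5 + L) (O(L) = (5 + L)*(2*L) = 2*L*(5 + L))
(O(-2)*f(-2))*(-29) = ((2*(-2)*(5 - 2))*(-2))*(-29) = ((2*(-2)*3)*(-2))*(-29) = -12*(-2)*(-29) = 24*(-29) = -696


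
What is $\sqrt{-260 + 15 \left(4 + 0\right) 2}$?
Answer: $2 i \sqrt{35} \approx 11.832 i$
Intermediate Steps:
$\sqrt{-260 + 15 \left(4 + 0\right) 2} = \sqrt{-260 + 15 \cdot 4 \cdot 2} = \sqrt{-260 + 15 \cdot 8} = \sqrt{-260 + 120} = \sqrt{-140} = 2 i \sqrt{35}$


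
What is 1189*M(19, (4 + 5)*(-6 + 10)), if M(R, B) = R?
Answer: 22591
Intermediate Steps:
1189*M(19, (4 + 5)*(-6 + 10)) = 1189*19 = 22591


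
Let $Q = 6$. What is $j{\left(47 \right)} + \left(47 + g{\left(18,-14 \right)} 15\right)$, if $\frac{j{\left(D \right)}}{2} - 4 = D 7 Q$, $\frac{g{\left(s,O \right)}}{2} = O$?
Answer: $3583$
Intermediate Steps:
$g{\left(s,O \right)} = 2 O$
$j{\left(D \right)} = 8 + 84 D$ ($j{\left(D \right)} = 8 + 2 D 7 \cdot 6 = 8 + 2 \cdot 7 D 6 = 8 + 2 \cdot 42 D = 8 + 84 D$)
$j{\left(47 \right)} + \left(47 + g{\left(18,-14 \right)} 15\right) = \left(8 + 84 \cdot 47\right) + \left(47 + 2 \left(-14\right) 15\right) = \left(8 + 3948\right) + \left(47 - 420\right) = 3956 + \left(47 - 420\right) = 3956 - 373 = 3583$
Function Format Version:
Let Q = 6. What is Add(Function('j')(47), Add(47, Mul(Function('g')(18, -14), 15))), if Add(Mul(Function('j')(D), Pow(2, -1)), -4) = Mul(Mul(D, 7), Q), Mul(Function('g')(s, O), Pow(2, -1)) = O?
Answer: 3583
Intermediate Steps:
Function('g')(s, O) = Mul(2, O)
Function('j')(D) = Add(8, Mul(84, D)) (Function('j')(D) = Add(8, Mul(2, Mul(Mul(D, 7), 6))) = Add(8, Mul(2, Mul(Mul(7, D), 6))) = Add(8, Mul(2, Mul(42, D))) = Add(8, Mul(84, D)))
Add(Function('j')(47), Add(47, Mul(Function('g')(18, -14), 15))) = Add(Add(8, Mul(84, 47)), Add(47, Mul(Mul(2, -14), 15))) = Add(Add(8, 3948), Add(47, Mul(-28, 15))) = Add(3956, Add(47, -420)) = Add(3956, -373) = 3583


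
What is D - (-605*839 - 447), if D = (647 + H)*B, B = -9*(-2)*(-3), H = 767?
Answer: 431686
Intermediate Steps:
B = -54 (B = 18*(-3) = -54)
D = -76356 (D = (647 + 767)*(-54) = 1414*(-54) = -76356)
D - (-605*839 - 447) = -76356 - (-605*839 - 447) = -76356 - (-507595 - 447) = -76356 - 1*(-508042) = -76356 + 508042 = 431686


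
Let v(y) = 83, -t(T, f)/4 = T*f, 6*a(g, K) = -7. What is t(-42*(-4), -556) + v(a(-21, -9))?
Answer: 373715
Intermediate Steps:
a(g, K) = -7/6 (a(g, K) = (⅙)*(-7) = -7/6)
t(T, f) = -4*T*f
t(-42*(-4), -556) + v(a(-21, -9)) = -4*(-42*(-4))*(-556) + 83 = -4*168*(-556) + 83 = 373632 + 83 = 373715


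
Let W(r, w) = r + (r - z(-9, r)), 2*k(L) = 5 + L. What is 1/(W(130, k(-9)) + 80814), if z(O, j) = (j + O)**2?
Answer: 1/66433 ≈ 1.5053e-5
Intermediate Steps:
k(L) = 5/2 + L/2 (k(L) = (5 + L)/2 = 5/2 + L/2)
z(O, j) = (O + j)**2
W(r, w) = -(-9 + r)**2 + 2*r (W(r, w) = r + (r - (-9 + r)**2) = -(-9 + r)**2 + 2*r)
1/(W(130, k(-9)) + 80814) = 1/((-(-9 + 130)**2 + 2*130) + 80814) = 1/((-1*121**2 + 260) + 80814) = 1/((-1*14641 + 260) + 80814) = 1/((-14641 + 260) + 80814) = 1/(-14381 + 80814) = 1/66433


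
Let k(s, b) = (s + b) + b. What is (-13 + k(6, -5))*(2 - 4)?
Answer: 34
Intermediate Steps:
k(s, b) = s + 2*b (k(s, b) = (b + s) + b = s + 2*b)
(-13 + k(6, -5))*(2 - 4) = (-13 + (6 + 2*(-5)))*(2 - 4) = (-13 + (6 - 10))*(-2) = (-13 - 4)*(-2) = -17*(-2) = 34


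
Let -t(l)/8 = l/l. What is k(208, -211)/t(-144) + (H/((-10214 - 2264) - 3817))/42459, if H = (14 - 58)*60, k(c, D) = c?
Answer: -1199240126/46124627 ≈ -26.000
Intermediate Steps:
t(l) = -8 (t(l) = -8*l/l = -8*1 = -8)
H = -2640 (H = -44*60 = -2640)
k(208, -211)/t(-144) + (H/((-10214 - 2264) - 3817))/42459 = 208/(-8) - 2640/((-10214 - 2264) - 3817)/42459 = 208*(-⅛) - 2640/(-12478 - 3817)*(1/42459) = -26 - 2640/(-16295)*(1/42459) = -26 - 2640*(-1/16295)*(1/42459) = -26 + (528/3259)*(1/42459) = -26 + 176/46124627 = -1199240126/46124627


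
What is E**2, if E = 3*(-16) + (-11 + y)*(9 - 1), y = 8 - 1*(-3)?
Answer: 2304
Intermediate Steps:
y = 11 (y = 8 + 3 = 11)
E = -48 (E = 3*(-16) + (-11 + 11)*(9 - 1) = -48 + 0*8 = -48 + 0 = -48)
E**2 = (-48)**2 = 2304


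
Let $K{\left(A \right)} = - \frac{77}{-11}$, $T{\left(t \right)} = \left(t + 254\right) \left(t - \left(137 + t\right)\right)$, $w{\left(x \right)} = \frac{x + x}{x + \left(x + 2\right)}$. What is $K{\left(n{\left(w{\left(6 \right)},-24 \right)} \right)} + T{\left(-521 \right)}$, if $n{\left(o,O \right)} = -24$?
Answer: $36586$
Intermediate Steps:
$w{\left(x \right)} = \frac{2 x}{2 + 2 x}$ ($w{\left(x \right)} = \frac{2 x}{x + \left(2 + x\right)} = \frac{2 x}{2 + 2 x}$)
$T{\left(t \right)} = -34798 - 137 t$ ($T{\left(t \right)} = \left(254 + t\right) \left(-137\right) = -34798 - 137 t$)
$K{\left(A \right)} = 7$ ($K{\left(A \right)} = \left(-77\right) \left(- \frac{1}{11}\right) = 7$)
$K{\left(n{\left(w{\left(6 \right)},-24 \right)} \right)} + T{\left(-521 \right)} = 7 - -36579 = 7 + \left(-34798 + 71377\right) = 7 + 36579 = 36586$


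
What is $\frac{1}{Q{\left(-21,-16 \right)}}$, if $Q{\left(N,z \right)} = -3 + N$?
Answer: $- \frac{1}{24} \approx -0.041667$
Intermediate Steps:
$\frac{1}{Q{\left(-21,-16 \right)}} = \frac{1}{-3 - 21} = \frac{1}{-24} = - \frac{1}{24}$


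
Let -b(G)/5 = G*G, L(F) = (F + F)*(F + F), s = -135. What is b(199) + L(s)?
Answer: -125105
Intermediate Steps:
L(F) = 4*F² (L(F) = (2*F)*(2*F) = 4*F²)
b(G) = -5*G² (b(G) = -5*G*G = -5*G²)
b(199) + L(s) = -5*199² + 4*(-135)² = -5*39601 + 4*18225 = -198005 + 72900 = -125105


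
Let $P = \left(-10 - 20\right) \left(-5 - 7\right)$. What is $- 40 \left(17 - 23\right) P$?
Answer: $86400$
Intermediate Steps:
$P = 360$ ($P = \left(-30\right) \left(-12\right) = 360$)
$- 40 \left(17 - 23\right) P = - 40 \left(17 - 23\right) 360 = \left(-40\right) \left(-6\right) 360 = 240 \cdot 360 = 86400$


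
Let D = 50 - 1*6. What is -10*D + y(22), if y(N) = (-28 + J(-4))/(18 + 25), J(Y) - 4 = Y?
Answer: -18948/43 ≈ -440.65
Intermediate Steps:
D = 44 (D = 50 - 6 = 44)
J(Y) = 4 + Y
y(N) = -28/43 (y(N) = (-28 + (4 - 4))/(18 + 25) = (-28 + 0)/43 = -28*1/43 = -28/43)
-10*D + y(22) = -10*44 - 28/43 = -440 - 28/43 = -18948/43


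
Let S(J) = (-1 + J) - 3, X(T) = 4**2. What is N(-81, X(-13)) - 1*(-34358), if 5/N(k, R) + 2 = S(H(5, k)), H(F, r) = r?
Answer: 2989141/87 ≈ 34358.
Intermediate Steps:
X(T) = 16
S(J) = -4 + J
N(k, R) = 5/(-6 + k) (N(k, R) = 5/(-2 + (-4 + k)) = 5/(-6 + k))
N(-81, X(-13)) - 1*(-34358) = 5/(-6 - 81) - 1*(-34358) = 5/(-87) + 34358 = 5*(-1/87) + 34358 = -5/87 + 34358 = 2989141/87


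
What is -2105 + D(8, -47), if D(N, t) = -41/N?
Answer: -16881/8 ≈ -2110.1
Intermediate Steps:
-2105 + D(8, -47) = -2105 - 41/8 = -16881/8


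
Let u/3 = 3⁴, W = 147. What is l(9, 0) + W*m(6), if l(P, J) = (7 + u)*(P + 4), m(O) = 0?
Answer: 3250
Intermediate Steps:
u = 243 (u = 3*3⁴ = 3*81 = 243)
l(P, J) = 1000 + 250*P (l(P, J) = (7 + 243)*(P + 4) = 250*(4 + P) = 1000 + 250*P)
l(9, 0) + W*m(6) = (1000 + 250*9) + 147*0 = (1000 + 2250) + 0 = 3250 + 0 = 3250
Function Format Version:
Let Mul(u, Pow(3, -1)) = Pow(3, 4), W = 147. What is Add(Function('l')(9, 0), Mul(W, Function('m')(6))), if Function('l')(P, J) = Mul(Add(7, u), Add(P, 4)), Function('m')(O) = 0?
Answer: 3250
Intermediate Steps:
u = 243 (u = Mul(3, Pow(3, 4)) = Mul(3, 81) = 243)
Function('l')(P, J) = Add(1000, Mul(250, P)) (Function('l')(P, J) = Mul(Add(7, 243), Add(P, 4)) = Mul(250, Add(4, P)) = Add(1000, Mul(250, P)))
Add(Function('l')(9, 0), Mul(W, Function('m')(6))) = Add(Add(1000, Mul(250, 9)), Mul(147, 0)) = Add(Add(1000, 2250), 0) = Add(3250, 0) = 3250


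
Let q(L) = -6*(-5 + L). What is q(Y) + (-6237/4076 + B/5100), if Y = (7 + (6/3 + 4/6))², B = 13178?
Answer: -2752345393/5196900 ≈ -529.61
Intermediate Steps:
Y = 841/9 (Y = (7 + (6*(⅓) + 4*(⅙)))² = (7 + (2 + ⅔))² = (7 + 8/3)² = (29/3)² = 841/9 ≈ 93.444)
q(L) = 30 - 6*L
q(Y) + (-6237/4076 + B/5100) = (30 - 6*841/9) + (-6237/4076 + 13178/5100) = (30 - 1682/3) + (-6237*1/4076 + 13178*(1/5100)) = -1592/3 + (-6237/4076 + 6589/2550) = -1592/3 + 5476207/5196900 = -2752345393/5196900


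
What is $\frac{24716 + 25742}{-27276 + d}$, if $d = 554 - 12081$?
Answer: $- \frac{50458}{38803} \approx -1.3004$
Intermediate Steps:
$d = -11527$
$\frac{24716 + 25742}{-27276 + d} = \frac{24716 + 25742}{-27276 - 11527} = \frac{50458}{-38803} = 50458 \left(- \frac{1}{38803}\right) = - \frac{50458}{38803}$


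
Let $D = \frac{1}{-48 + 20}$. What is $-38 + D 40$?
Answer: $- \frac{276}{7} \approx -39.429$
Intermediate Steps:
$D = - \frac{1}{28}$ ($D = \frac{1}{-28} = - \frac{1}{28} \approx -0.035714$)
$-38 + D 40 = -38 - \frac{10}{7} = - \frac{276}{7}$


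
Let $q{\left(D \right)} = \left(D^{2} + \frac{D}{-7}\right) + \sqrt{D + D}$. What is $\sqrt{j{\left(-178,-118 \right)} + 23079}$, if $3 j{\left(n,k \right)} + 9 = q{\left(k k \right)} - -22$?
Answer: $\frac{\sqrt{28509920418 + 17346 \sqrt{2}}}{21} \approx 8040.4$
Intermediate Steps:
$q{\left(D \right)} = D^{2} - \frac{D}{7} + \sqrt{2} \sqrt{D}$ ($q{\left(D \right)} = \left(D^{2} - \frac{D}{7}\right) + \sqrt{2 D} = \left(D^{2} - \frac{D}{7}\right) + \sqrt{2} \sqrt{D} = D^{2} - \frac{D}{7} + \sqrt{2} \sqrt{D}$)
$j{\left(n,k \right)} = \frac{13}{3} - \frac{k^{2}}{21} + \frac{k^{4}}{3} + \frac{\sqrt{2} \sqrt{k^{2}}}{3}$ ($j{\left(n,k \right)} = -3 + \frac{\left(\left(k k\right)^{2} - \frac{k k}{7} + \sqrt{2} \sqrt{k k}\right) - -22}{3} = -3 + \frac{\left(\left(k^{2}\right)^{2} - \frac{k^{2}}{7} + \sqrt{2} \sqrt{k^{2}}\right) + 22}{3} = -3 + \frac{\left(k^{4} - \frac{k^{2}}{7} + \sqrt{2} \sqrt{k^{2}}\right) + 22}{3} = -3 + \frac{22 + k^{4} - \frac{k^{2}}{7} + \sqrt{2} \sqrt{k^{2}}}{3} = -3 + \left(\frac{22}{3} - \frac{k^{2}}{21} + \frac{k^{4}}{3} + \frac{\sqrt{2} \sqrt{k^{2}}}{3}\right) = \frac{13}{3} - \frac{k^{2}}{21} + \frac{k^{4}}{3} + \frac{\sqrt{2} \sqrt{k^{2}}}{3}$)
$\sqrt{j{\left(-178,-118 \right)} + 23079} = \sqrt{\left(\frac{13}{3} - \frac{\left(-118\right)^{2}}{21} + \frac{\left(-118\right)^{4}}{3} + \frac{\sqrt{2} \sqrt{\left(-118\right)^{2}}}{3}\right) + 23079} = \sqrt{\left(\frac{13}{3} - \frac{13924}{21} + \frac{1}{3} \cdot 193877776 + \frac{\sqrt{2} \sqrt{13924}}{3}\right) + 23079} = \sqrt{\left(\frac{13}{3} - \frac{13924}{21} + \frac{193877776}{3} + \frac{1}{3} \sqrt{2} \cdot 118\right) + 23079} = \sqrt{\left(\frac{13}{3} - \frac{13924}{21} + \frac{193877776}{3} + \frac{118 \sqrt{2}}{3}\right) + 23079} = \sqrt{\left(\frac{1357130599}{21} + \frac{118 \sqrt{2}}{3}\right) + 23079} = \sqrt{\frac{1357615258}{21} + \frac{118 \sqrt{2}}{3}}$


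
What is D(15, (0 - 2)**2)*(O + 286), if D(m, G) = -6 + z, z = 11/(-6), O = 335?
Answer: -9729/2 ≈ -4864.5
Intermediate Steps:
z = -11/6 (z = 11*(-1/6) = -11/6 ≈ -1.8333)
D(m, G) = -47/6 (D(m, G) = -6 - 11/6 = -47/6)
D(15, (0 - 2)**2)*(O + 286) = -47*(335 + 286)/6 = -47/6*621 = -9729/2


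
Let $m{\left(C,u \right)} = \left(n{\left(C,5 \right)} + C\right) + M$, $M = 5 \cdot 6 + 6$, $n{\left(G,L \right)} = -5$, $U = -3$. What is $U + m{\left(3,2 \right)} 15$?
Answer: $507$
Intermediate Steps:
$M = 36$ ($M = 30 + 6 = 36$)
$m{\left(C,u \right)} = 31 + C$ ($m{\left(C,u \right)} = \left(-5 + C\right) + 36 = 31 + C$)
$U + m{\left(3,2 \right)} 15 = -3 + \left(31 + 3\right) 15 = -3 + 34 \cdot 15 = -3 + 510 = 507$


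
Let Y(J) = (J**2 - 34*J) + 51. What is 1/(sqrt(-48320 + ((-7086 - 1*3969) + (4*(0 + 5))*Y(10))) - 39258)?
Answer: -39258/1541253719 - I*sqrt(63155)/1541253719 ≈ -2.5471e-5 - 1.6305e-7*I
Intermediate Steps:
Y(J) = 51 + J**2 - 34*J
1/(sqrt(-48320 + ((-7086 - 1*3969) + (4*(0 + 5))*Y(10))) - 39258) = 1/(sqrt(-48320 + ((-7086 - 1*3969) + (4*(0 + 5))*(51 + 10**2 - 34*10))) - 39258) = 1/(sqrt(-48320 + ((-7086 - 3969) + (4*5)*(51 + 100 - 340))) - 39258) = 1/(sqrt(-48320 + (-11055 + 20*(-189))) - 39258) = 1/(sqrt(-48320 + (-11055 - 3780)) - 39258) = 1/(sqrt(-48320 - 14835) - 39258) = 1/(sqrt(-63155) - 39258) = 1/(I*sqrt(63155) - 39258) = 1/(-39258 + I*sqrt(63155))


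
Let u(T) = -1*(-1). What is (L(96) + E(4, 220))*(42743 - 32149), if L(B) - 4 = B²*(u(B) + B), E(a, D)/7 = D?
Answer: 9486884624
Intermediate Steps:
E(a, D) = 7*D
u(T) = 1
L(B) = 4 + B²*(1 + B)
(L(96) + E(4, 220))*(42743 - 32149) = ((4 + 96² + 96³) + 7*220)*(42743 - 32149) = ((4 + 9216 + 884736) + 1540)*10594 = (893956 + 1540)*10594 = 895496*10594 = 9486884624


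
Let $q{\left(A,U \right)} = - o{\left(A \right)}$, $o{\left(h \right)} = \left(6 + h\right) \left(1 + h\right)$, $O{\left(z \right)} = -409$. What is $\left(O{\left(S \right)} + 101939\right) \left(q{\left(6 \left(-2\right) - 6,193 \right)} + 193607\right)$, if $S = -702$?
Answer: $19636206590$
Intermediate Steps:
$o{\left(h \right)} = \left(1 + h\right) \left(6 + h\right)$
$q{\left(A,U \right)} = -6 - A^{2} - 7 A$ ($q{\left(A,U \right)} = - (6 + A^{2} + 7 A) = -6 - A^{2} - 7 A$)
$\left(O{\left(S \right)} + 101939\right) \left(q{\left(6 \left(-2\right) - 6,193 \right)} + 193607\right) = \left(-409 + 101939\right) \left(\left(-6 - \left(6 \left(-2\right) - 6\right)^{2} - 7 \left(6 \left(-2\right) - 6\right)\right) + 193607\right) = 101530 \left(\left(-6 - \left(-12 - 6\right)^{2} - 7 \left(-12 - 6\right)\right) + 193607\right) = 101530 \left(\left(-6 - \left(-18\right)^{2} - -126\right) + 193607\right) = 101530 \left(\left(-6 - 324 + 126\right) + 193607\right) = 101530 \left(-204 + 193607\right) = 101530 \cdot 193403 = 19636206590$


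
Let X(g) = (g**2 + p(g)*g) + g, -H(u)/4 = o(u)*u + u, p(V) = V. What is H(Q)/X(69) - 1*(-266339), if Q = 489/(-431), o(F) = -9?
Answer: 366990367257/1377907 ≈ 2.6634e+5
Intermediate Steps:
Q = -489/431 (Q = 489*(-1/431) = -489/431 ≈ -1.1346)
H(u) = 32*u (H(u) = -4*(-9*u + u) = -(-32)*u = 32*u)
X(g) = g + 2*g**2 (X(g) = (g**2 + g*g) + g = (g**2 + g**2) + g = 2*g**2 + g = g + 2*g**2)
H(Q)/X(69) - 1*(-266339) = (32*(-489/431))/((69*(1 + 2*69))) - 1*(-266339) = -15648*1/(69*(1 + 138))/431 + 266339 = -15648/(431*(69*139)) + 266339 = -15648/431/9591 + 266339 = -15648/431*1/9591 + 266339 = -5216/1377907 + 266339 = 366990367257/1377907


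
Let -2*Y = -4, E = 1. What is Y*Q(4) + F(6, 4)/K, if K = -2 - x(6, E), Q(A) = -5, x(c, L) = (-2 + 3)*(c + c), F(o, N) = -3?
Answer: -137/14 ≈ -9.7857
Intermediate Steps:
Y = 2 (Y = -1/2*(-4) = 2)
x(c, L) = 2*c (x(c, L) = 1*(2*c) = 2*c)
K = -14 (K = -2 - 2*6 = -2 - 1*12 = -2 - 12 = -14)
Y*Q(4) + F(6, 4)/K = 2*(-5) - 3/(-14) = -10 - 3*(-1/14) = -10 + 3/14 = -137/14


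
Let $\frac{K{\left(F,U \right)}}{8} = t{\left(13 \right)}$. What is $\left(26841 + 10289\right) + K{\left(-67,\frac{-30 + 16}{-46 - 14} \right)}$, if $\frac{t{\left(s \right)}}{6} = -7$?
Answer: $36794$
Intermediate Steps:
$t{\left(s \right)} = -42$ ($t{\left(s \right)} = 6 \left(-7\right) = -42$)
$K{\left(F,U \right)} = -336$ ($K{\left(F,U \right)} = 8 \left(-42\right) = -336$)
$\left(26841 + 10289\right) + K{\left(-67,\frac{-30 + 16}{-46 - 14} \right)} = \left(26841 + 10289\right) - 336 = 37130 - 336 = 36794$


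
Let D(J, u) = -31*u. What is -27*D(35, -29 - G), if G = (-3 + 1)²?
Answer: -27621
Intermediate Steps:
G = 4 (G = (-2)² = 4)
-27*D(35, -29 - G) = -(-837)*(-29 - 1*4) = -(-837)*(-29 - 4) = -(-837)*(-33) = -27*1023 = -27621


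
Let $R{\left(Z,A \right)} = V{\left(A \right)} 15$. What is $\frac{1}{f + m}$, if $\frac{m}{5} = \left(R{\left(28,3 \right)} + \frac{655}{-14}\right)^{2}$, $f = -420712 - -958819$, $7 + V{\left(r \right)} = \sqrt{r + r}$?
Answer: $\frac{25356539012}{16617138560289409} + \frac{874650000 \sqrt{6}}{16617138560289409} \approx 1.6549 \cdot 10^{-6}$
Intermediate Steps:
$V{\left(r \right)} = -7 + \sqrt{2} \sqrt{r}$ ($V{\left(r \right)} = -7 + \sqrt{r + r} = -7 + \sqrt{2 r} = -7 + \sqrt{2} \sqrt{r}$)
$R{\left(Z,A \right)} = -105 + 15 \sqrt{2} \sqrt{A}$ ($R{\left(Z,A \right)} = \left(-7 + \sqrt{2} \sqrt{A}\right) 15 = -105 + 15 \sqrt{2} \sqrt{A}$)
$f = 538107$ ($f = -420712 + 958819 = 538107$)
$m = 5 \left(- \frac{2125}{14} + 15 \sqrt{6}\right)^{2}$ ($m = 5 \left(\left(-105 + 15 \sqrt{2} \sqrt{3}\right) + \frac{655}{-14}\right)^{2} = 5 \left(\left(-105 + 15 \sqrt{6}\right) + 655 \left(- \frac{1}{14}\right)\right)^{2} = 5 \left(\left(-105 + 15 \sqrt{6}\right) - \frac{655}{14}\right)^{2} = 5 \left(- \frac{2125}{14} + 15 \sqrt{6}\right)^{2} \approx 66175.0$)
$\frac{1}{f + m} = \frac{1}{538107 + \left(\frac{23901125}{196} - \frac{159375 \sqrt{6}}{7}\right)} = \frac{1}{\frac{129370097}{196} - \frac{159375 \sqrt{6}}{7}}$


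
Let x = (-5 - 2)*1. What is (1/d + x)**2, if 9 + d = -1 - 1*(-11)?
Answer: 36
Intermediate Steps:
d = 1 (d = -9 + (-1 - 1*(-11)) = -9 + (-1 + 11) = -9 + 10 = 1)
x = -7 (x = -7*1 = -7)
(1/d + x)**2 = (1/1 - 7)**2 = (1 - 7)**2 = (-6)**2 = 36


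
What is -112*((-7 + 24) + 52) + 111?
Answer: -7617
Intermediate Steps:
-112*((-7 + 24) + 52) + 111 = -112*(17 + 52) + 111 = -112*69 + 111 = -7728 + 111 = -7617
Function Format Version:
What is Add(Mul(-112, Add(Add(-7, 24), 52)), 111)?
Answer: -7617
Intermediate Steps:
Add(Mul(-112, Add(Add(-7, 24), 52)), 111) = Add(Mul(-112, Add(17, 52)), 111) = Add(Mul(-112, 69), 111) = Add(-7728, 111) = -7617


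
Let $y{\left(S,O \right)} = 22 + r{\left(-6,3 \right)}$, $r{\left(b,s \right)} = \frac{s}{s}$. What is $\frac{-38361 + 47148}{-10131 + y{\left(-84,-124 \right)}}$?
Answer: $- \frac{8787}{10108} \approx -0.86931$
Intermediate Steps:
$r{\left(b,s \right)} = 1$
$y{\left(S,O \right)} = 23$ ($y{\left(S,O \right)} = 22 + 1 = 23$)
$\frac{-38361 + 47148}{-10131 + y{\left(-84,-124 \right)}} = \frac{-38361 + 47148}{-10131 + 23} = \frac{8787}{-10108} = 8787 \left(- \frac{1}{10108}\right) = - \frac{8787}{10108}$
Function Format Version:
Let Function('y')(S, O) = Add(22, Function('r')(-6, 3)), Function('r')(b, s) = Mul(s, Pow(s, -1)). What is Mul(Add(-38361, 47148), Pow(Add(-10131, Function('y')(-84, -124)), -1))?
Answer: Rational(-8787, 10108) ≈ -0.86931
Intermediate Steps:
Function('r')(b, s) = 1
Function('y')(S, O) = 23 (Function('y')(S, O) = Add(22, 1) = 23)
Mul(Add(-38361, 47148), Pow(Add(-10131, Function('y')(-84, -124)), -1)) = Mul(Add(-38361, 47148), Pow(Add(-10131, 23), -1)) = Mul(8787, Pow(-10108, -1)) = Mul(8787, Rational(-1, 10108)) = Rational(-8787, 10108)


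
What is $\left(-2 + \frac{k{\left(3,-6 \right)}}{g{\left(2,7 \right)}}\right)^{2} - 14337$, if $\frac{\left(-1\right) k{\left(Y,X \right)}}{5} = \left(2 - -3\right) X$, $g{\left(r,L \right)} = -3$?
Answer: $-11633$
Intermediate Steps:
$k{\left(Y,X \right)} = - 25 X$ ($k{\left(Y,X \right)} = - 5 \left(2 - -3\right) X = - 5 \left(2 + 3\right) X = - 5 \cdot 5 X = - 25 X$)
$\left(-2 + \frac{k{\left(3,-6 \right)}}{g{\left(2,7 \right)}}\right)^{2} - 14337 = \left(-2 + \frac{\left(-25\right) \left(-6\right)}{-3}\right)^{2} - 14337 = \left(-2 + 150 \left(- \frac{1}{3}\right)\right)^{2} - 14337 = \left(-2 - 50\right)^{2} - 14337 = \left(-52\right)^{2} - 14337 = 2704 - 14337 = -11633$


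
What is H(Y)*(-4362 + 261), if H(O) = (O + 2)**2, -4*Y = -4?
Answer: -36909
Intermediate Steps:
Y = 1 (Y = -1/4*(-4) = 1)
H(O) = (2 + O)**2
H(Y)*(-4362 + 261) = (2 + 1)**2*(-4362 + 261) = 3**2*(-4101) = 9*(-4101) = -36909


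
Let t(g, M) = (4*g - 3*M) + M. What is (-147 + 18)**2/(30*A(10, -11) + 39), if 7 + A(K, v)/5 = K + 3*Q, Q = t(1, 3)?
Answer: -5547/137 ≈ -40.489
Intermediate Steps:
t(g, M) = -2*M + 4*g (t(g, M) = (-3*M + 4*g) + M = -2*M + 4*g)
Q = -2 (Q = -2*3 + 4*1 = -6 + 4 = -2)
A(K, v) = -65 + 5*K (A(K, v) = -35 + 5*(K + 3*(-2)) = -35 + 5*(K - 6) = -35 + 5*(-6 + K) = -35 + (-30 + 5*K) = -65 + 5*K)
(-147 + 18)**2/(30*A(10, -11) + 39) = (-147 + 18)**2/(30*(-65 + 5*10) + 39) = (-129)**2/(30*(-65 + 50) + 39) = 16641/(30*(-15) + 39) = 16641/(-450 + 39) = 16641/(-411) = 16641*(-1/411) = -5547/137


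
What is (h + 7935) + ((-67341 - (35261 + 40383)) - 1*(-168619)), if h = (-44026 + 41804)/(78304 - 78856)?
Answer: 9266155/276 ≈ 33573.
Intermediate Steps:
h = 1111/276 (h = -2222/(-552) = -2222*(-1/552) = 1111/276 ≈ 4.0254)
(h + 7935) + ((-67341 - (35261 + 40383)) - 1*(-168619)) = (1111/276 + 7935) + ((-67341 - (35261 + 40383)) - 1*(-168619)) = 2191171/276 + ((-67341 - 1*75644) + 168619) = 2191171/276 + ((-67341 - 75644) + 168619) = 2191171/276 + (-142985 + 168619) = 2191171/276 + 25634 = 9266155/276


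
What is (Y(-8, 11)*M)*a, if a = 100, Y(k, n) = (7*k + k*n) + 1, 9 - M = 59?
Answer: 715000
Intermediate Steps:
M = -50 (M = 9 - 1*59 = 9 - 59 = -50)
Y(k, n) = 1 + 7*k + k*n
(Y(-8, 11)*M)*a = ((1 + 7*(-8) - 8*11)*(-50))*100 = ((1 - 56 - 88)*(-50))*100 = -143*(-50)*100 = 7150*100 = 715000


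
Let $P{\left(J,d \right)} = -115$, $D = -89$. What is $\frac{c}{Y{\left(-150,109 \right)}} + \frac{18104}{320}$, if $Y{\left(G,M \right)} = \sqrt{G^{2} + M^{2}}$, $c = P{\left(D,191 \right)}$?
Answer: $\frac{2263}{40} - \frac{115 \sqrt{34381}}{34381} \approx 55.955$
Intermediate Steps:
$c = -115$
$\frac{c}{Y{\left(-150,109 \right)}} + \frac{18104}{320} = - \frac{115}{\sqrt{\left(-150\right)^{2} + 109^{2}}} + \frac{18104}{320} = - \frac{115}{\sqrt{22500 + 11881}} + 18104 \cdot \frac{1}{320} = - \frac{115}{\sqrt{34381}} + \frac{2263}{40} = - 115 \frac{\sqrt{34381}}{34381} + \frac{2263}{40} = - \frac{115 \sqrt{34381}}{34381} + \frac{2263}{40} = \frac{2263}{40} - \frac{115 \sqrt{34381}}{34381}$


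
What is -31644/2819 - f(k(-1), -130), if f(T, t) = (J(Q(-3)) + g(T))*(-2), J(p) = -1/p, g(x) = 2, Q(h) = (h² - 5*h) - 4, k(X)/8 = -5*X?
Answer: -206499/28190 ≈ -7.3253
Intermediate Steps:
k(X) = -40*X (k(X) = 8*(-5*X) = -40*X)
Q(h) = -4 + h² - 5*h
f(T, t) = -39/10 (f(T, t) = (-1/(-4 + (-3)² - 5*(-3)) + 2)*(-2) = (-1/(-4 + 9 + 15) + 2)*(-2) = (-1/20 + 2)*(-2) = (39/20)*(-2) = -39/10)
-31644/2819 - f(k(-1), -130) = -31644/2819 - 1*(-39/10) = -31644*1/2819 + 39/10 = -31644/2819 + 39/10 = -206499/28190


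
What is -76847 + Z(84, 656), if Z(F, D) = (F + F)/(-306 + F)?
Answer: -2843367/37 ≈ -76848.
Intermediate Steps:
Z(F, D) = 2*F/(-306 + F) (Z(F, D) = (2*F)/(-306 + F) = 2*F/(-306 + F))
-76847 + Z(84, 656) = -76847 + 2*84/(-306 + 84) = -76847 + 2*84/(-222) = -76847 + 2*84*(-1/222) = -76847 - 28/37 = -2843367/37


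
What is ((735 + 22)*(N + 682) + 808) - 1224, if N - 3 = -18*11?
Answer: 368243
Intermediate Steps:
N = -195 (N = 3 - 18*11 = 3 - 198 = -195)
((735 + 22)*(N + 682) + 808) - 1224 = ((735 + 22)*(-195 + 682) + 808) - 1224 = (757*487 + 808) - 1224 = (368659 + 808) - 1224 = 369467 - 1224 = 368243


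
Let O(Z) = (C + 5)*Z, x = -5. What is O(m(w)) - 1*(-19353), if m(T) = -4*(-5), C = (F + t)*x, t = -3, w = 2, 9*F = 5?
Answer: 177277/9 ≈ 19697.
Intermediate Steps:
F = 5/9 (F = (⅑)*5 = 5/9 ≈ 0.55556)
C = 110/9 (C = (5/9 - 3)*(-5) = -22/9*(-5) = 110/9 ≈ 12.222)
m(T) = 20
O(Z) = 155*Z/9 (O(Z) = (110/9 + 5)*Z = 155*Z/9)
O(m(w)) - 1*(-19353) = (155/9)*20 - 1*(-19353) = 3100/9 + 19353 = 177277/9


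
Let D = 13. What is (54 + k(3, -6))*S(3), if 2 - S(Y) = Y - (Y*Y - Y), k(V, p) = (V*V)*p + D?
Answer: 65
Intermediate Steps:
k(V, p) = 13 + p*V**2 (k(V, p) = (V*V)*p + 13 = V**2*p + 13 = p*V**2 + 13 = 13 + p*V**2)
S(Y) = 2 + Y**2 - 2*Y (S(Y) = 2 - (Y - (Y*Y - Y)) = 2 - (Y - (Y**2 - Y)) = 2 - (Y + (Y - Y**2)) = 2 - (-Y**2 + 2*Y) = 2 + (Y**2 - 2*Y) = 2 + Y**2 - 2*Y)
(54 + k(3, -6))*S(3) = (54 + (13 - 6*3**2))*(2 + 3**2 - 2*3) = (54 + (13 - 6*9))*(2 + 9 - 6) = (54 + (13 - 54))*5 = (54 - 41)*5 = 13*5 = 65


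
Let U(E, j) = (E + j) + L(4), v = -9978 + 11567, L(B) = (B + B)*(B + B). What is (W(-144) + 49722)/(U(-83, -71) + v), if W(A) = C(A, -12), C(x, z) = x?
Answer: 49578/1499 ≈ 33.074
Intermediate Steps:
W(A) = A
L(B) = 4*B² (L(B) = (2*B)*(2*B) = 4*B²)
v = 1589
U(E, j) = 64 + E + j (U(E, j) = (E + j) + 4*4² = (E + j) + 4*16 = (E + j) + 64 = 64 + E + j)
(W(-144) + 49722)/(U(-83, -71) + v) = (-144 + 49722)/((64 - 83 - 71) + 1589) = 49578/(-90 + 1589) = 49578/1499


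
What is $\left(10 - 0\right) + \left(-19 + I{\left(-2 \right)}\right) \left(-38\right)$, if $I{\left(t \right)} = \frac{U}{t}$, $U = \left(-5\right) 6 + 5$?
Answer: $257$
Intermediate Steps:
$U = -25$ ($U = -30 + 5 = -25$)
$I{\left(t \right)} = - \frac{25}{t}$
$\left(10 - 0\right) + \left(-19 + I{\left(-2 \right)}\right) \left(-38\right) = \left(10 - 0\right) + \left(-19 - \frac{25}{-2}\right) \left(-38\right) = \left(10 + 0\right) + \left(-19 - - \frac{25}{2}\right) \left(-38\right) = 10 + \left(-19 + \frac{25}{2}\right) \left(-38\right) = 10 - -247 = 10 + 247 = 257$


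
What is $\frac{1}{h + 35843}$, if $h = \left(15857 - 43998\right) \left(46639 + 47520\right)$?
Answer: $- \frac{1}{2649692576} \approx -3.774 \cdot 10^{-10}$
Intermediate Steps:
$h = -2649728419$ ($h = \left(-28141\right) 94159 = -2649728419$)
$\frac{1}{h + 35843} = \frac{1}{-2649728419 + 35843} = \frac{1}{-2649692576} = - \frac{1}{2649692576}$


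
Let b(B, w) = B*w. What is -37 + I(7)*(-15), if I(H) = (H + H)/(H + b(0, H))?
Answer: -67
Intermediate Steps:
I(H) = 2 (I(H) = (H + H)/(H + 0*H) = (2*H)/(H + 0) = (2*H)/H = 2)
-37 + I(7)*(-15) = -37 + 2*(-15) = -37 - 30 = -67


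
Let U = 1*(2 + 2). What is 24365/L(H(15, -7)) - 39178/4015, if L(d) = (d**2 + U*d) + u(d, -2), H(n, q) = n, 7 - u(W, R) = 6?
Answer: 7874597/104390 ≈ 75.434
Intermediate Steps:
u(W, R) = 1 (u(W, R) = 7 - 1*6 = 7 - 6 = 1)
U = 4 (U = 1*4 = 4)
L(d) = 1 + d**2 + 4*d (L(d) = (d**2 + 4*d) + 1 = 1 + d**2 + 4*d)
24365/L(H(15, -7)) - 39178/4015 = 24365/(1 + 15**2 + 4*15) - 39178/4015 = 24365/(1 + 225 + 60) - 39178*1/4015 = 24365/286 - 39178/4015 = 24365*(1/286) - 39178/4015 = 2215/26 - 39178/4015 = 7874597/104390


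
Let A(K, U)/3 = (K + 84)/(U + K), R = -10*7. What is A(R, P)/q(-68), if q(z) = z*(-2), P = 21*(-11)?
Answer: -3/2924 ≈ -0.0010260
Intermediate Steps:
P = -231
R = -70
q(z) = -2*z
A(K, U) = 3*(84 + K)/(K + U) (A(K, U) = 3*((K + 84)/(U + K)) = 3*((84 + K)/(K + U)) = 3*(84 + K)/(K + U))
A(R, P)/q(-68) = (3*(84 - 70)/(-70 - 231))/((-2*(-68))) = (3*14/(-301))/136 = (3*(-1/301)*14)*(1/136) = -6/43*1/136 = -3/2924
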